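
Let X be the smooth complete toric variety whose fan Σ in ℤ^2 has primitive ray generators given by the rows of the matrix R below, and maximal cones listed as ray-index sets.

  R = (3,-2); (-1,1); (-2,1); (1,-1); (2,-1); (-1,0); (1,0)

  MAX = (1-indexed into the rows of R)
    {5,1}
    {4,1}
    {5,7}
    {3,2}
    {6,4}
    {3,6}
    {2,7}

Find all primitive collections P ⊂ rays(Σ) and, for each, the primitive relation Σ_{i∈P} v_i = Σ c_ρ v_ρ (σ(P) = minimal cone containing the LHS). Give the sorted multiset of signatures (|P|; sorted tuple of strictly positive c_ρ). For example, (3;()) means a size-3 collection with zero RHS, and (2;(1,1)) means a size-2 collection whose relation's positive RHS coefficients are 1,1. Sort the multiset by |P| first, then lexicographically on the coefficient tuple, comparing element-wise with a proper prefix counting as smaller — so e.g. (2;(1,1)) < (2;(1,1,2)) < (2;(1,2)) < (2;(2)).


The 14 primitive collections of Σ (r=7, n=2):

  P={2,4}:  v_{2} + v_{4} = 0 ; sig = (2;())
  P={3,5}:  v_{3} + v_{5} = 0 ; sig = (2;())
  P={6,7}:  v_{6} + v_{7} = 0 ; sig = (2;())
  P={1,2}:  v_{1} + v_{2} = v_{5} ; sig = (2;(1))
  P={1,3}:  v_{1} + v_{3} = v_{4} ; sig = (2;(1))
  P={2,5}:  v_{2} + v_{5} = v_{7} ; sig = (2;(1))
  P={2,6}:  v_{2} + v_{6} = v_{3} ; sig = (2;(1))
  P={3,4}:  v_{3} + v_{4} = v_{6} ; sig = (2;(1))
  P={3,7}:  v_{3} + v_{7} = v_{2} ; sig = (2;(1))
  P={4,5}:  v_{4} + v_{5} = v_{1} ; sig = (2;(1))
  P={4,7}:  v_{4} + v_{7} = v_{5} ; sig = (2;(1))
  P={5,6}:  v_{5} + v_{6} = v_{4} ; sig = (2;(1))
  P={1,6}:  v_{1} + v_{6} = 2·v_{4} ; sig = (2;(2))
  P={1,7}:  v_{1} + v_{7} = 2·v_{5} ; sig = (2;(2))

Hence PRS(X_Σ) =
[(2;()), (2;()), (2;()), (2;(1)), (2;(1)), (2;(1)), (2;(1)), (2;(1)), (2;(1)), (2;(1)), (2;(1)), (2;(1)), (2;(2)), (2;(2))]


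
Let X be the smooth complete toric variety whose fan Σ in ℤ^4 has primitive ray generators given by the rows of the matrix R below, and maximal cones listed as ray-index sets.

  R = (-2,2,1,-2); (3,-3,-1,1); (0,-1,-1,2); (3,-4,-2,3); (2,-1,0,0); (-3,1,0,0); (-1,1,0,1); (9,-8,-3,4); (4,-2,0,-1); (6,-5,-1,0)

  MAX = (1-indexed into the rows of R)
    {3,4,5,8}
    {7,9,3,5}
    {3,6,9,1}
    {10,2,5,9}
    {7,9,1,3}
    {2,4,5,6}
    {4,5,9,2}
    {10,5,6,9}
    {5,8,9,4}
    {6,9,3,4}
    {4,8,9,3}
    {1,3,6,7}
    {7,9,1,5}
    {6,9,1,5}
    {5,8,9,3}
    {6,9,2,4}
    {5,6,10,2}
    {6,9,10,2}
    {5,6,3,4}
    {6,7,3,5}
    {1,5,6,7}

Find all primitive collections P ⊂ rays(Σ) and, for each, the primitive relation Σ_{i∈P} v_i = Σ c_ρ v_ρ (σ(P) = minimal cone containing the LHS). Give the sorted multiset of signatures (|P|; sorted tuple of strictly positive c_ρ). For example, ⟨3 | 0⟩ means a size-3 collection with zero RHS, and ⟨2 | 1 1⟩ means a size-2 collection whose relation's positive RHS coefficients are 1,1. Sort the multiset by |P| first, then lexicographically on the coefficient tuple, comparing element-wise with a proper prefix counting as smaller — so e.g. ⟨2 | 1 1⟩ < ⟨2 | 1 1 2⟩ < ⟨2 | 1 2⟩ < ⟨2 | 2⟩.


Minimal non-faces — 20 found among 10 rays, 21 max cones:

  P = {2,3}:  v_{2} + v_{3} = v_{4}  so sig = ⟨2 | 1⟩
  P = {1,2}:  v_{1} + v_{2} = v_{6} + v_{9}  so sig = ⟨2 | 1 1⟩
  P = {1,8}:  v_{1} + v_{8} = v_{4} + v_{9}  so sig = ⟨2 | 1 1⟩
  P = {2,7}:  v_{2} + v_{7} = v_{3} + v_{5}  so sig = ⟨2 | 1 1⟩
  P = {6,8}:  v_{6} + v_{8} = v_{2} + v_{4}  so sig = ⟨2 | 1 1⟩
  P = {7,10}:  v_{7} + v_{10} = v_{2} + v_{5}  so sig = ⟨2 | 1 1⟩
  P = {1,4}:  v_{1} + v_{4} = v_{3} + v_{6} + v_{9}  so sig = ⟨2 | 1 1 1⟩
  P = {8,10}:  v_{8} + v_{10} = 2·v_{2} + v_{4} + v_{5} + v_{9}  so sig = ⟨2 | 1 1 1 2⟩
  P = {2,8}:  v_{2} + v_{8} = 2·v_{4} + v_{5} + v_{9}  so sig = ⟨2 | 1 1 2⟩
  P = {4,7}:  v_{4} + v_{7} = 2·v_{3} + v_{5}  so sig = ⟨2 | 1 2⟩
  P = {1,10}:  v_{1} + v_{10} = v_{5} + 2·v_{6} + 2·v_{9}  so sig = ⟨2 | 1 2 2⟩
  P = {7,8}:  v_{7} + v_{8} = 3·v_{3} + 2·v_{5} + v_{9}  so sig = ⟨2 | 1 2 3⟩
  P = {3,10}:  v_{3} + v_{10} = 2·v_{2}  so sig = ⟨2 | 2⟩
  P = {4,10}:  v_{4} + v_{10} = 3·v_{2}  so sig = ⟨2 | 3⟩
  P = {1,3,5}:  v_{1} + v_{3} + v_{5} = 0  so sig = ⟨3 | 0⟩
  P = {6,7,9}:  v_{6} + v_{7} + v_{9} = 0  so sig = ⟨3 | 0⟩
  P = {2,5,6,9}:  v_{2} + v_{5} + v_{6} + v_{9} = v_{10}  so sig = ⟨4 | 1⟩
  P = {3,4,5,9}:  v_{3} + v_{4} + v_{5} + v_{9} = v_{8}  so sig = ⟨4 | 1⟩
  P = {3,5,6,9}:  v_{3} + v_{5} + v_{6} + v_{9} = v_{2}  so sig = ⟨4 | 1⟩
  P = {4,5,6,9}:  v_{4} + v_{5} + v_{6} + v_{9} = 2·v_{2}  so sig = ⟨4 | 2⟩

so the primitive-relation signature multiset is
[⟨2 | 1⟩, ⟨2 | 1 1⟩, ⟨2 | 1 1⟩, ⟨2 | 1 1⟩, ⟨2 | 1 1⟩, ⟨2 | 1 1⟩, ⟨2 | 1 1 1⟩, ⟨2 | 1 1 1 2⟩, ⟨2 | 1 1 2⟩, ⟨2 | 1 2⟩, ⟨2 | 1 2 2⟩, ⟨2 | 1 2 3⟩, ⟨2 | 2⟩, ⟨2 | 3⟩, ⟨3 | 0⟩, ⟨3 | 0⟩, ⟨4 | 1⟩, ⟨4 | 1⟩, ⟨4 | 1⟩, ⟨4 | 2⟩]


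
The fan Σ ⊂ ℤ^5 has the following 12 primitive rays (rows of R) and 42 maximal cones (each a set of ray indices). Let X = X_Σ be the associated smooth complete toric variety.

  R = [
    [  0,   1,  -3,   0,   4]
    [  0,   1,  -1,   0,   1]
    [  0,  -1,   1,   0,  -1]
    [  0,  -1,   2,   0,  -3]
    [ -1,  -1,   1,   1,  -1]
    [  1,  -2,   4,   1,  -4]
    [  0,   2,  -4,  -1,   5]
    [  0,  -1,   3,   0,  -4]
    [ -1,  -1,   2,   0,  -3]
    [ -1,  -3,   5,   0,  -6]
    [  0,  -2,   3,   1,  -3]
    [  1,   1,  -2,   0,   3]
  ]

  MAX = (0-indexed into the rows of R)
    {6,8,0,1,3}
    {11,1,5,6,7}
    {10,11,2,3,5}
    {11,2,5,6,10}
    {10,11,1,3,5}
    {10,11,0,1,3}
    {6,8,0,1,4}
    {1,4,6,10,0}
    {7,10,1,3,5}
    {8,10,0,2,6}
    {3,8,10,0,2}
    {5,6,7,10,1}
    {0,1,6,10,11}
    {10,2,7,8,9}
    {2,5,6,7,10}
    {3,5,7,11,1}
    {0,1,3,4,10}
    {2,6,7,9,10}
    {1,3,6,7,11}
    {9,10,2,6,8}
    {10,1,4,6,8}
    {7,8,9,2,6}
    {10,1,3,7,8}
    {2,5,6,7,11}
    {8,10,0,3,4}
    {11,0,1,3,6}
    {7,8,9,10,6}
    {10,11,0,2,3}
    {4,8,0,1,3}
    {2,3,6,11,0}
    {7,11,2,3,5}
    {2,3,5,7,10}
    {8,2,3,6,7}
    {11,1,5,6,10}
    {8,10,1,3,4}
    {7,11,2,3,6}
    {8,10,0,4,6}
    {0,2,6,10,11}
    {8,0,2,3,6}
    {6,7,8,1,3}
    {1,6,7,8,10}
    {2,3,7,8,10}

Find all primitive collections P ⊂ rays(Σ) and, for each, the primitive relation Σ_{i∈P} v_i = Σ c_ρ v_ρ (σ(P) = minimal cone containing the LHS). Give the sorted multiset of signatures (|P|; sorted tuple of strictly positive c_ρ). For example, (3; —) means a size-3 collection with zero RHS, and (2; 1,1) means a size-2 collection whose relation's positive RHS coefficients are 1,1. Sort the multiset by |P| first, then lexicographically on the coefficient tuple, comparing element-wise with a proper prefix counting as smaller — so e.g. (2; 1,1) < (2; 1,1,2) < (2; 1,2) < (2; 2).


21 collections generate NE(X_Σ); each relation:

  • {0,7}:  v_{0} + v_{7} = 0  ⟹  sig = (2; —)
  • {1,2}:  v_{1} + v_{2} = 0  ⟹  sig = (2; —)
  • {8,11}:  v_{8} + v_{11} = 0  ⟹  sig = (2; —)
  • {0,5}:  v_{0} + v_{5} = v_{10} + v_{11}  ⟹  sig = (2; 1,1)
  • {5,8}:  v_{5} + v_{8} = v_{7} + v_{10}  ⟹  sig = (2; 1,1)
  • {2,4}:  v_{2} + v_{4} = v_{0} + v_{8} + v_{10}  ⟹  sig = (2; 1,1,1)
  • {4,7}:  v_{4} + v_{7} = v_{1} + v_{8} + v_{10}  ⟹  sig = (2; 1,1,1)
  • {4,11}:  v_{4} + v_{11} = v_{0} + v_{1} + v_{10}  ⟹  sig = (2; 1,1,1)
  • {0,9}:  v_{0} + v_{9} = v_{2} + v_{6} + v_{8} + v_{10}  ⟹  sig = (2; 1,1,1,1)
  • {1,9}:  v_{1} + v_{9} = v_{6} + v_{7} + v_{8} + v_{10}  ⟹  sig = (2; 1,1,1,1)
  • {9,11}:  v_{9} + v_{11} = v_{2} + v_{6} + v_{7} + v_{10}  ⟹  sig = (2; 1,1,1,1)
  • {3,9}:  v_{3} + v_{9} = 2·v_{2} + v_{7} + v_{8}  ⟹  sig = (2; 1,1,2)
  • {5,9}:  v_{5} + v_{9} = v_{2} + v_{6} + 2·v_{7} + 2·v_{10}  ⟹  sig = (2; 1,1,2,2)
  • {4,5}:  v_{4} + v_{5} = v_{1} + 2·v_{10}  ⟹  sig = (2; 1,2)
  • {4,9}:  v_{4} + v_{9} = v_{6} + 2·v_{8} + 2·v_{10}  ⟹  sig = (2; 1,2,2)
  • {3,6,10}:  v_{3} + v_{6} + v_{10} = v_{2}  ⟹  sig = (3; 1)
  • {7,10,11}:  v_{7} + v_{10} + v_{11} = v_{5}  ⟹  sig = (3; 1)
  • {3,4,6}:  v_{3} + v_{4} + v_{6} = v_{0} + v_{8}  ⟹  sig = (3; 1,1)
  • {3,5,6}:  v_{3} + v_{5} + v_{6} = v_{2} + v_{7} + v_{11}  ⟹  sig = (3; 1,1,1)
  • {0,1,8,10}:  v_{0} + v_{1} + v_{8} + v_{10} = v_{4}  ⟹  sig = (4; 1)
  • {2,6,7,8,10}:  v_{2} + v_{6} + v_{7} + v_{8} + v_{10} = v_{9}  ⟹  sig = (5; 1)

Hence PRS(X_Σ) =
    |P|=2: 15 collections, coeffs (), (), (), (1,1), (1,1), (1,1,1), (1,1,1), (1,1,1), (1,1,1,1), (1,1,1,1), (1,1,1,1), (1,1,2), (1,1,2,2), (1,2), (1,2,2)
    |P|=3: 4 collections, coeffs (1), (1), (1,1), (1,1,1)
    |P|=4: 1 collection, coeffs (1)
    |P|=5: 1 collection, coeffs (1)


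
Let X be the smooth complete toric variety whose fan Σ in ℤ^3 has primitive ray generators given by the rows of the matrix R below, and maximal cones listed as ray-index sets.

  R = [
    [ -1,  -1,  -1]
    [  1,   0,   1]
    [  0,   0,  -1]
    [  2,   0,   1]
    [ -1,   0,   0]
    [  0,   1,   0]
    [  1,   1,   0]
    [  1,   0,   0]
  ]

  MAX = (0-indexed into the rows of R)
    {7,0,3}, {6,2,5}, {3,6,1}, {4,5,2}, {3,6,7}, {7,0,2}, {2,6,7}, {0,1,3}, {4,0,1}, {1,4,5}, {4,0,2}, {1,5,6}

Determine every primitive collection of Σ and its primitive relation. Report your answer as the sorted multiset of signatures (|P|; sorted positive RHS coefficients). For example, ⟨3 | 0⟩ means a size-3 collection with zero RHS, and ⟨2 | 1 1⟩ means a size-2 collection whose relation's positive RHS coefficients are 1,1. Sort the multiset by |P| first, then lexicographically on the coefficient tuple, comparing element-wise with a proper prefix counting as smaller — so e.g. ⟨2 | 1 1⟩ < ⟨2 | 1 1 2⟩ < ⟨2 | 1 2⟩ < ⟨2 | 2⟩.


10 collections generate NE(X_Σ); each relation:

  P={4,7}:  v_{4} + v_{7} = 0 ; sig = ⟨2 | 0⟩
  P={0,6}:  v_{0} + v_{6} = v_{2} ; sig = ⟨2 | 1⟩
  P={1,2}:  v_{1} + v_{2} = v_{7} ; sig = ⟨2 | 1⟩
  P={1,7}:  v_{1} + v_{7} = v_{3} ; sig = ⟨2 | 1⟩
  P={3,4}:  v_{3} + v_{4} = v_{1} ; sig = ⟨2 | 1⟩
  P={4,6}:  v_{4} + v_{6} = v_{5} ; sig = ⟨2 | 1⟩
  P={5,7}:  v_{5} + v_{7} = v_{6} ; sig = ⟨2 | 1⟩
  P={0,5}:  v_{0} + v_{5} = v_{2} + v_{4} ; sig = ⟨2 | 1 1⟩
  P={3,5}:  v_{3} + v_{5} = v_{1} + v_{6} ; sig = ⟨2 | 1 1⟩
  P={2,3}:  v_{2} + v_{3} = 2·v_{7} ; sig = ⟨2 | 2⟩

Hence PRS(X_Σ) =
    |P|=2: 10 collections, coeffs (), (1), (1), (1), (1), (1), (1), (1,1), (1,1), (2)


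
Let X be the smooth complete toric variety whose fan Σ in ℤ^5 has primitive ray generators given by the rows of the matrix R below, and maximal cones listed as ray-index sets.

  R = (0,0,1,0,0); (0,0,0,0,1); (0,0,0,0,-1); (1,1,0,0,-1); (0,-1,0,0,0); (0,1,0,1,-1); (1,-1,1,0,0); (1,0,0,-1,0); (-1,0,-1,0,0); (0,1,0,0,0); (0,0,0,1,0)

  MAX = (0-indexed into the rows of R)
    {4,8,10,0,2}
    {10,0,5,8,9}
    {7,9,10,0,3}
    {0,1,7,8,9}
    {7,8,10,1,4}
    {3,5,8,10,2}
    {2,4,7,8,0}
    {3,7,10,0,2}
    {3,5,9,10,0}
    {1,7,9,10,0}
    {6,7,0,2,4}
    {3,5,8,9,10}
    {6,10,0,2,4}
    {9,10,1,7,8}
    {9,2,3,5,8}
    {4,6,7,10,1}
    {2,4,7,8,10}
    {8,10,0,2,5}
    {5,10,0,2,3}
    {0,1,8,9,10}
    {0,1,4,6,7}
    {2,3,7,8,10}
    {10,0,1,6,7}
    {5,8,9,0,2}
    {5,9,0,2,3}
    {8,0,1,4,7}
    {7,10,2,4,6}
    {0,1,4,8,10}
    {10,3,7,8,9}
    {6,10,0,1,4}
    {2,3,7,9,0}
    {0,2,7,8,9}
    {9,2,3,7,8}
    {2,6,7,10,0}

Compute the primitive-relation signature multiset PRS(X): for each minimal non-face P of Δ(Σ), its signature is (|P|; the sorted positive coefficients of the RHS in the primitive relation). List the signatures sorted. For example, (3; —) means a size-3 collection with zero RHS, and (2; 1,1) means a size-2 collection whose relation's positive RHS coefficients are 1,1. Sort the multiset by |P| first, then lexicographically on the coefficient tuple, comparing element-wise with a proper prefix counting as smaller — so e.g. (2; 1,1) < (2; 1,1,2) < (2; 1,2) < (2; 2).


Primitive collections (15):

  P={1,2}:  v_{1} + v_{2} = 0 — sig = (2; —)
  P={4,9}:  v_{4} + v_{9} = 0 — sig = (2; —)
  P={5,7}:  v_{5} + v_{7} = v_{3} — sig = (2; 1)
  P={6,8}:  v_{6} + v_{8} = v_{4} — sig = (2; 1)
  P={1,5}:  v_{1} + v_{5} = v_{9} + v_{10} — sig = (2; 1,1)
  P={4,5}:  v_{4} + v_{5} = v_{2} + v_{10} — sig = (2; 1,1)
  P={1,3}:  v_{1} + v_{3} = v_{7} + v_{9} + v_{10} — sig = (2; 1,1,1)
  P={3,4}:  v_{3} + v_{4} = v_{2} + v_{7} + v_{10} — sig = (2; 1,1,1)
  P={6,9}:  v_{6} + v_{9} = v_{0} + v_{7} + v_{10} — sig = (2; 1,1,1)
  P={5,6}:  v_{5} + v_{6} = v_{0} + v_{2} + v_{7} + 2·v_{10} — sig = (2; 1,1,1,2)
  P={3,6}:  v_{3} + v_{6} = v_{0} + v_{2} + 2·v_{7} + 2·v_{10} — sig = (2; 1,1,2,2)
  P={2,9,10}:  v_{2} + v_{9} + v_{10} = v_{5} — sig = (3; 1)
  P={0,3,8}:  v_{0} + v_{3} + v_{8} = v_{2} + v_{9} — sig = (3; 1,1)
  P={0,7,8,10}:  v_{0} + v_{7} + v_{8} + v_{10} = 0 — sig = (4; —)
  P={0,4,7,10}:  v_{0} + v_{4} + v_{7} + v_{10} = v_{6} — sig = (4; 1)

Signatures (|P|; sorted positive RHS coefficients), sorted:
{ (2; —) ×2,  (2; 1) ×2,  (2; 1,1) ×2,  (2; 1,1,1) ×3,  (2; 1,1,1,2),  (2; 1,1,2,2),  (3; 1),  (3; 1,1),  (4; —),  (4; 1) }


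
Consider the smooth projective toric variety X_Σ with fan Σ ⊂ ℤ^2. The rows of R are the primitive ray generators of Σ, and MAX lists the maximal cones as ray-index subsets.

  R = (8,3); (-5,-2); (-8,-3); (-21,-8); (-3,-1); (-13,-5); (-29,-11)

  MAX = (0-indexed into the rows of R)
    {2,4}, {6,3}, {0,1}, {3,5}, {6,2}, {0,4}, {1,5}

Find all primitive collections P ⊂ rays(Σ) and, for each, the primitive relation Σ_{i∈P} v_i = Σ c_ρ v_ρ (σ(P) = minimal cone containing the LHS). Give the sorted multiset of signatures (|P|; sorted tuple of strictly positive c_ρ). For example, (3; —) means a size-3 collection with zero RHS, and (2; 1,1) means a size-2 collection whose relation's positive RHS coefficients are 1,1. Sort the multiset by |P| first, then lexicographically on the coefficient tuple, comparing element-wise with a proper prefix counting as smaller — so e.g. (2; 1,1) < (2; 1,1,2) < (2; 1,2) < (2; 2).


Σ has 14 primitive collections:

  P = {0,2}:  v_{0} + v_{2} = 0  →  sig = (2; —)
  P = {0,3}:  v_{0} + v_{3} = v_{5}  →  sig = (2; 1)
  P = {0,5}:  v_{0} + v_{5} = v_{1}  →  sig = (2; 1)
  P = {0,6}:  v_{0} + v_{6} = v_{3}  →  sig = (2; 1)
  P = {1,2}:  v_{1} + v_{2} = v_{5}  →  sig = (2; 1)
  P = {1,4}:  v_{1} + v_{4} = v_{2}  →  sig = (2; 1)
  P = {2,3}:  v_{2} + v_{3} = v_{6}  →  sig = (2; 1)
  P = {2,5}:  v_{2} + v_{5} = v_{3}  →  sig = (2; 1)
  P = {1,6}:  v_{1} + v_{6} = v_{3} + v_{5}  →  sig = (2; 1,1)
  P = {1,3}:  v_{1} + v_{3} = 2·v_{5}  →  sig = (2; 2)
  P = {4,5}:  v_{4} + v_{5} = 2·v_{2}  →  sig = (2; 2)
  P = {5,6}:  v_{5} + v_{6} = 2·v_{3}  →  sig = (2; 2)
  P = {3,4}:  v_{3} + v_{4} = 3·v_{2}  →  sig = (2; 3)
  P = {4,6}:  v_{4} + v_{6} = 4·v_{2}  →  sig = (2; 4)

Signatures (|P|; sorted positive RHS coefficients), sorted:
    (2; —)
    (2; 1)
    (2; 1)
    (2; 1)
    (2; 1)
    (2; 1)
    (2; 1)
    (2; 1)
    (2; 1,1)
    (2; 2)
    (2; 2)
    (2; 2)
    (2; 3)
    (2; 4)


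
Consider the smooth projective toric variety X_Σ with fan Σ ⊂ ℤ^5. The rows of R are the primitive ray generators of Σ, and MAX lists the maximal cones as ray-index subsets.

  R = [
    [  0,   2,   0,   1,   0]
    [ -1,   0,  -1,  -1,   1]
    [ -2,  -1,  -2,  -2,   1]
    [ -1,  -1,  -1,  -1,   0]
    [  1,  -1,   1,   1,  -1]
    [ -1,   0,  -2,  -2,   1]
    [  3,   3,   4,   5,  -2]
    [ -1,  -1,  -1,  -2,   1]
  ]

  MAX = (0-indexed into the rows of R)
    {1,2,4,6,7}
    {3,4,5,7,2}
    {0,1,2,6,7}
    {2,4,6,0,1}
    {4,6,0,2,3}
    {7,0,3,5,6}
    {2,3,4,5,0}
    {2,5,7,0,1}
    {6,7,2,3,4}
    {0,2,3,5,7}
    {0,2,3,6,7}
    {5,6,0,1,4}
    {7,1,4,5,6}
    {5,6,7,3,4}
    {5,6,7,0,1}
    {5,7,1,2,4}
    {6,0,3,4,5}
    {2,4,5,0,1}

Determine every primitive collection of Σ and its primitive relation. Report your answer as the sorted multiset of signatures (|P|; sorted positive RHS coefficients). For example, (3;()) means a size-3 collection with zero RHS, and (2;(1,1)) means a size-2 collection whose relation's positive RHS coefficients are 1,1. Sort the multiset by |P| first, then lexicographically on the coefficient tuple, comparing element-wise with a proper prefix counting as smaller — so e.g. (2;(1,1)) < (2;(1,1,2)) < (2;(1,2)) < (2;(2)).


Minimal non-faces — 3 found among 8 rays, 18 max cones:

  P = {1,3}:  v_{1} + v_{3} = v_{2} ; sig = (2;(1))
  P = {0,4,7}:  v_{0} + v_{4} + v_{7} = 0 ; sig = (3;())
  P = {2,5,6}:  v_{2} + v_{5} + v_{6} = v_{0} ; sig = (3;(1))

Signatures (|P|; sorted positive RHS coefficients), sorted:
    (2;(1))
    (3;())
    (3;(1))


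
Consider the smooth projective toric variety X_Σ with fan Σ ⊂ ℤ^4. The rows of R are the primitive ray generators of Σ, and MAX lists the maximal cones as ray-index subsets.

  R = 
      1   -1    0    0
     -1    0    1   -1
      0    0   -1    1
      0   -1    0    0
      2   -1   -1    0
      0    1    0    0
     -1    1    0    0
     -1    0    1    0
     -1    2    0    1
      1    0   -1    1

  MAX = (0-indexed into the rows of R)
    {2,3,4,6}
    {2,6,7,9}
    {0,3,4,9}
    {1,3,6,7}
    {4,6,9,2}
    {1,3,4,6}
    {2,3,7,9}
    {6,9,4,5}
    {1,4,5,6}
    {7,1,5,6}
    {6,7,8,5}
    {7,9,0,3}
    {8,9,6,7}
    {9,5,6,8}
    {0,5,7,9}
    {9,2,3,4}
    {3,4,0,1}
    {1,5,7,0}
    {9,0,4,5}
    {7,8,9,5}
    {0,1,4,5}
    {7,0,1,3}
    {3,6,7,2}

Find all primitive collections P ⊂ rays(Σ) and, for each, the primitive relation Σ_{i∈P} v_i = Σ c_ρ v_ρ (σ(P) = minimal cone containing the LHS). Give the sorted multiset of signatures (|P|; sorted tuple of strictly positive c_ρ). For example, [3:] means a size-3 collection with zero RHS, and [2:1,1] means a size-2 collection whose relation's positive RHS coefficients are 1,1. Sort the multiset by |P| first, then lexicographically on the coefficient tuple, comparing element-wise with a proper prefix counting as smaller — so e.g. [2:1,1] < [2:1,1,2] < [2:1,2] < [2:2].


|primitive collections| = 14. Relations:

  P={0,6}:  v_{0} + v_{6} = 0  ⇒ sig = [2:]
  P={1,9}:  v_{1} + v_{9} = 0  ⇒ sig = [2:]
  P={3,5}:  v_{3} + v_{5} = 0  ⇒ sig = [2:]
  P={4,7}:  v_{4} + v_{7} = v_{0}  ⇒ sig = [2:1]
  P={0,2}:  v_{0} + v_{2} = v_{3} + v_{9}  ⇒ sig = [2:1,1]
  P={1,2}:  v_{1} + v_{2} = v_{3} + v_{6}  ⇒ sig = [2:1,1]
  P={2,5}:  v_{2} + v_{5} = v_{6} + v_{9}  ⇒ sig = [2:1,1]
  P={4,8}:  v_{4} + v_{8} = v_{5} + v_{9}  ⇒ sig = [2:1,1]
  P={0,8}:  v_{0} + v_{8} = v_{5} + v_{7} + v_{9}  ⇒ sig = [2:1,1,1]
  P={1,8}:  v_{1} + v_{8} = v_{5} + v_{6} + v_{7}  ⇒ sig = [2:1,1,1]
  P={3,8}:  v_{3} + v_{8} = v_{6} + v_{7} + v_{9}  ⇒ sig = [2:1,1,1]
  P={2,8}:  v_{2} + v_{8} = 2·v_{6} + v_{7} + 2·v_{9}  ⇒ sig = [2:1,2,2]
  P={3,6,9}:  v_{3} + v_{6} + v_{9} = v_{2}  ⇒ sig = [3:1]
  P={5,6,7,9}:  v_{5} + v_{6} + v_{7} + v_{9} = v_{8}  ⇒ sig = [4:1]

so the primitive-relation signature multiset is
    [2:]
    [2:]
    [2:]
    [2:1]
    [2:1,1]
    [2:1,1]
    [2:1,1]
    [2:1,1]
    [2:1,1,1]
    [2:1,1,1]
    [2:1,1,1]
    [2:1,2,2]
    [3:1]
    [4:1]


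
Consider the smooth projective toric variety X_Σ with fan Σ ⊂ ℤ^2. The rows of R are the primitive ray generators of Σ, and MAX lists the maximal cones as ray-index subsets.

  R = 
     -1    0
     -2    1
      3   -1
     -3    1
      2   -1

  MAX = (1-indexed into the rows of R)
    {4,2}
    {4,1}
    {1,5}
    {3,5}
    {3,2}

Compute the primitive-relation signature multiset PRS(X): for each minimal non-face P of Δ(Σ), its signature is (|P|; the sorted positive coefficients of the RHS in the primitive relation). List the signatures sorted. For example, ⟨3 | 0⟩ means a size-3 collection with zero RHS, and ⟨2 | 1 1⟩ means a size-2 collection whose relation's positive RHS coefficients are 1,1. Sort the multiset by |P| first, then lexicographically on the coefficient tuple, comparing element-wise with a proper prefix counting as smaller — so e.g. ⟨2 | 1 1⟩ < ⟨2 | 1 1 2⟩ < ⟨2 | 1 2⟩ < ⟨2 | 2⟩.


Minimal non-faces — 5 found among 5 rays, 5 max cones:

  {2,5}:  v_{2} + v_{5} = 0  ⇒ sig = ⟨2 | 0⟩
  {3,4}:  v_{3} + v_{4} = 0  ⇒ sig = ⟨2 | 0⟩
  {1,2}:  v_{1} + v_{2} = v_{4}  ⇒ sig = ⟨2 | 1⟩
  {1,3}:  v_{1} + v_{3} = v_{5}  ⇒ sig = ⟨2 | 1⟩
  {4,5}:  v_{4} + v_{5} = v_{1}  ⇒ sig = ⟨2 | 1⟩

so the primitive-relation signature multiset is
    ⟨2 | 0⟩
    ⟨2 | 0⟩
    ⟨2 | 1⟩
    ⟨2 | 1⟩
    ⟨2 | 1⟩


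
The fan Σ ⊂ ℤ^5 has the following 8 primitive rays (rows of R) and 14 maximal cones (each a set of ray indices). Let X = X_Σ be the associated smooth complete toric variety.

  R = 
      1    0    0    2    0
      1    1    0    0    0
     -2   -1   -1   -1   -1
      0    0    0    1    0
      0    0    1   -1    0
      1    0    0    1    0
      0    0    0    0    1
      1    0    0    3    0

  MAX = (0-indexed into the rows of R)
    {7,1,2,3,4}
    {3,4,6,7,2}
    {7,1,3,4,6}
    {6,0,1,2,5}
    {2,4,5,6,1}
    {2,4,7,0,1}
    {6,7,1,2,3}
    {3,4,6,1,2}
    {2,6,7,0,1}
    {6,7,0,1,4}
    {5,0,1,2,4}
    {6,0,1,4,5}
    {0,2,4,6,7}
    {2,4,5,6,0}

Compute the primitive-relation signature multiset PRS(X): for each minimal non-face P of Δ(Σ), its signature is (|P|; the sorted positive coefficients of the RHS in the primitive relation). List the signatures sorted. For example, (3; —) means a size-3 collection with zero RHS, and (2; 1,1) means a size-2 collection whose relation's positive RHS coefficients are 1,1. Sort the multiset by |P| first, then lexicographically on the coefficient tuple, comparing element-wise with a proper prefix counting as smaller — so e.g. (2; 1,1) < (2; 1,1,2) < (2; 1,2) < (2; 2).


|primitive collections| = 5. Relations:

  P={0,3}:  v_{0} + v_{3} = v_{7}  ⇒ sig = (2; 1)
  P={3,5}:  v_{3} + v_{5} = v_{0}  ⇒ sig = (2; 1)
  P={5,7}:  v_{5} + v_{7} = 2·v_{0}  ⇒ sig = (2; 2)
  P={0,1,2,4,6}:  v_{0} + v_{1} + v_{2} + v_{4} + v_{6} = 0  ⇒ sig = (5; —)
  P={1,2,4,6,7}:  v_{1} + v_{2} + v_{4} + v_{6} + v_{7} = v_{3}  ⇒ sig = (5; 1)

Hence PRS(X_Σ) =
[(2; 1), (2; 1), (2; 2), (5; —), (5; 1)]


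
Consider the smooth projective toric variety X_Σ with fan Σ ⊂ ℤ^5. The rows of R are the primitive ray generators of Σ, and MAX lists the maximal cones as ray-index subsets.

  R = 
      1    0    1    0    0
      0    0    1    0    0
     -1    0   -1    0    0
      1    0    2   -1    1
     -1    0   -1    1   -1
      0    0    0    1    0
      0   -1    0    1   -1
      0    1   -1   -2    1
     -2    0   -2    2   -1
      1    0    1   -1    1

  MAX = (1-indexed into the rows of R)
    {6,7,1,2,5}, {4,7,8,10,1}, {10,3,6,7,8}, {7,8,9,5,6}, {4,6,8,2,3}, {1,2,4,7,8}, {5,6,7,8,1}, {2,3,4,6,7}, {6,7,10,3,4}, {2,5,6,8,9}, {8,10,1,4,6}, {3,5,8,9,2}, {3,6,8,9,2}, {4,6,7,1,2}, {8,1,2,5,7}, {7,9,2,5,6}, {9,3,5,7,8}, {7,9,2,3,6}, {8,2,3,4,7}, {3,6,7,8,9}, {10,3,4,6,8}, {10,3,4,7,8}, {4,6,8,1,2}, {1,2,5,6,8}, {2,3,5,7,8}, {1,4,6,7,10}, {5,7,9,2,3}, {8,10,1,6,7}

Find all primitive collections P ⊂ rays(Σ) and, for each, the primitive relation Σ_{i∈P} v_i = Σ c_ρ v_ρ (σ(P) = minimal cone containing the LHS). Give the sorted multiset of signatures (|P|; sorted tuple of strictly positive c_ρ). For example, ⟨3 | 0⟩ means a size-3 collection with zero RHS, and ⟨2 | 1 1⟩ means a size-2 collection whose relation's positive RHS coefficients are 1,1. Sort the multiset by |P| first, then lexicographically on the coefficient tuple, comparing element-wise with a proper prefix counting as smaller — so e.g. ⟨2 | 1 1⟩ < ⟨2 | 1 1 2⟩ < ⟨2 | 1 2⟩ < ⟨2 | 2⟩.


Δ(Σ) — 10 vertices, 11 min non-faces:

  P={1,3}:  v_{1} + v_{3} = 0 — sig = ⟨2 | 0⟩
  P={5,10}:  v_{5} + v_{10} = 0 — sig = ⟨2 | 0⟩
  P={2,10}:  v_{2} + v_{10} = v_{4} — sig = ⟨2 | 1⟩
  P={4,5}:  v_{4} + v_{5} = v_{2} — sig = ⟨2 | 1⟩
  P={1,9}:  v_{1} + v_{9} = v_{5} + v_{6} — sig = ⟨2 | 1 1⟩
  P={9,10}:  v_{9} + v_{10} = v_{3} + v_{6} — sig = ⟨2 | 1 1⟩
  P={4,9}:  v_{4} + v_{9} = v_{2} + v_{3} + v_{6} — sig = ⟨2 | 1 1 1⟩
  P={3,5,6}:  v_{3} + v_{5} + v_{6} = v_{9} — sig = ⟨3 | 1⟩
  P={2,6,7,8}:  v_{2} + v_{6} + v_{7} + v_{8} = 0 — sig = ⟨4 | 0⟩
  P={4,6,7,8}:  v_{4} + v_{6} + v_{7} + v_{8} = v_{10} — sig = ⟨4 | 1⟩
  P={2,7,8,9}:  v_{2} + v_{7} + v_{8} + v_{9} = v_{3} + v_{5} — sig = ⟨4 | 1 1⟩

Signatures (|P|; sorted positive RHS coefficients), sorted:
[⟨2 | 0⟩, ⟨2 | 0⟩, ⟨2 | 1⟩, ⟨2 | 1⟩, ⟨2 | 1 1⟩, ⟨2 | 1 1⟩, ⟨2 | 1 1 1⟩, ⟨3 | 1⟩, ⟨4 | 0⟩, ⟨4 | 1⟩, ⟨4 | 1 1⟩]


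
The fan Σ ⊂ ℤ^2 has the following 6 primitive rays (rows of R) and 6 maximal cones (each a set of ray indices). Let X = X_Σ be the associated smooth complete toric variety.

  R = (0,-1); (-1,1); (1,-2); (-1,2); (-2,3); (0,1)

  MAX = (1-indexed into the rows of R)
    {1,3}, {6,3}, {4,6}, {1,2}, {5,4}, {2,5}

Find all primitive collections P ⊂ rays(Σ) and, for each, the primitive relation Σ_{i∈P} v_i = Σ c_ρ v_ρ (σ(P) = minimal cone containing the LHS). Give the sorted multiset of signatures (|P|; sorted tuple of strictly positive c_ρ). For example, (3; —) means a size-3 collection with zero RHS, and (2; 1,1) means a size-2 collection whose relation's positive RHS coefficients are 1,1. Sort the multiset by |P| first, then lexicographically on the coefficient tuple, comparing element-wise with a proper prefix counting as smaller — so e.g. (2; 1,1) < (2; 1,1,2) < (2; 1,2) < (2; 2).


Δ(Σ) — 6 vertices, 9 min non-faces:

  • {1,6}:  v_{1} + v_{6} = 0  ⟹  sig = (2; —)
  • {3,4}:  v_{3} + v_{4} = 0  ⟹  sig = (2; —)
  • {1,4}:  v_{1} + v_{4} = v_{2}  ⟹  sig = (2; 1)
  • {2,3}:  v_{2} + v_{3} = v_{1}  ⟹  sig = (2; 1)
  • {2,4}:  v_{2} + v_{4} = v_{5}  ⟹  sig = (2; 1)
  • {2,6}:  v_{2} + v_{6} = v_{4}  ⟹  sig = (2; 1)
  • {3,5}:  v_{3} + v_{5} = v_{2}  ⟹  sig = (2; 1)
  • {1,5}:  v_{1} + v_{5} = 2·v_{2}  ⟹  sig = (2; 2)
  • {5,6}:  v_{5} + v_{6} = 2·v_{4}  ⟹  sig = (2; 2)

Hence PRS(X_Σ) =
{ (2; —) ×2,  (2; 1) ×5,  (2; 2) ×2 }


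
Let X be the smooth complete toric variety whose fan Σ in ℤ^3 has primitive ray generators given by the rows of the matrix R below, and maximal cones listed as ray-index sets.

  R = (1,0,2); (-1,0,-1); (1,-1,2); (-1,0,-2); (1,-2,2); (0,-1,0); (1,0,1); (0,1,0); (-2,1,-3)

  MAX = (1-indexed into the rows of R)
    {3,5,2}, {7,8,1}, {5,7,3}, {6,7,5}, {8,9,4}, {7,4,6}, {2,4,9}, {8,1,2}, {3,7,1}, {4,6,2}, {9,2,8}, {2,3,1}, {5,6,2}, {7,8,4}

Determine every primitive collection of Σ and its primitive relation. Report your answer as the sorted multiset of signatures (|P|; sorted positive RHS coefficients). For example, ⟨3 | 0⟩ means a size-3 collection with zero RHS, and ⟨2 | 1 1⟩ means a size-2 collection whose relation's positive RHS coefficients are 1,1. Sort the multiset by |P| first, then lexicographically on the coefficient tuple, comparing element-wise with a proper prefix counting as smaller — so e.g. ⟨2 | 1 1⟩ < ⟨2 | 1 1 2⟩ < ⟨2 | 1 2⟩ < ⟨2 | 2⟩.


Minimal non-faces — 16 found among 9 rays, 14 max cones:

  {1,4}:  v_{1} + v_{4} = 0 ; sig = ⟨2 | 0⟩
  {2,7}:  v_{2} + v_{7} = 0 ; sig = ⟨2 | 0⟩
  {6,8}:  v_{6} + v_{8} = 0 ; sig = ⟨2 | 0⟩
  {1,6}:  v_{1} + v_{6} = v_{3} ; sig = ⟨2 | 1⟩
  {3,4}:  v_{3} + v_{4} = v_{6} ; sig = ⟨2 | 1⟩
  {3,6}:  v_{3} + v_{6} = v_{5} ; sig = ⟨2 | 1⟩
  {3,8}:  v_{3} + v_{8} = v_{1} ; sig = ⟨2 | 1⟩
  {3,9}:  v_{3} + v_{9} = v_{2} ; sig = ⟨2 | 1⟩
  {5,8}:  v_{5} + v_{8} = v_{3} ; sig = ⟨2 | 1⟩
  {1,9}:  v_{1} + v_{9} = v_{2} + v_{8} ; sig = ⟨2 | 1 1⟩
  {5,9}:  v_{5} + v_{9} = v_{2} + v_{6} ; sig = ⟨2 | 1 1⟩
  {6,9}:  v_{6} + v_{9} = v_{2} + v_{4} ; sig = ⟨2 | 1 1⟩
  {7,9}:  v_{7} + v_{9} = v_{4} + v_{8} ; sig = ⟨2 | 1 1⟩
  {1,5}:  v_{1} + v_{5} = 2·v_{3} ; sig = ⟨2 | 2⟩
  {4,5}:  v_{4} + v_{5} = 2·v_{6} ; sig = ⟨2 | 2⟩
  {2,4,8}:  v_{2} + v_{4} + v_{8} = v_{9} ; sig = ⟨3 | 1⟩

Hence PRS(X_Σ) =
[⟨2 | 0⟩, ⟨2 | 0⟩, ⟨2 | 0⟩, ⟨2 | 1⟩, ⟨2 | 1⟩, ⟨2 | 1⟩, ⟨2 | 1⟩, ⟨2 | 1⟩, ⟨2 | 1⟩, ⟨2 | 1 1⟩, ⟨2 | 1 1⟩, ⟨2 | 1 1⟩, ⟨2 | 1 1⟩, ⟨2 | 2⟩, ⟨2 | 2⟩, ⟨3 | 1⟩]


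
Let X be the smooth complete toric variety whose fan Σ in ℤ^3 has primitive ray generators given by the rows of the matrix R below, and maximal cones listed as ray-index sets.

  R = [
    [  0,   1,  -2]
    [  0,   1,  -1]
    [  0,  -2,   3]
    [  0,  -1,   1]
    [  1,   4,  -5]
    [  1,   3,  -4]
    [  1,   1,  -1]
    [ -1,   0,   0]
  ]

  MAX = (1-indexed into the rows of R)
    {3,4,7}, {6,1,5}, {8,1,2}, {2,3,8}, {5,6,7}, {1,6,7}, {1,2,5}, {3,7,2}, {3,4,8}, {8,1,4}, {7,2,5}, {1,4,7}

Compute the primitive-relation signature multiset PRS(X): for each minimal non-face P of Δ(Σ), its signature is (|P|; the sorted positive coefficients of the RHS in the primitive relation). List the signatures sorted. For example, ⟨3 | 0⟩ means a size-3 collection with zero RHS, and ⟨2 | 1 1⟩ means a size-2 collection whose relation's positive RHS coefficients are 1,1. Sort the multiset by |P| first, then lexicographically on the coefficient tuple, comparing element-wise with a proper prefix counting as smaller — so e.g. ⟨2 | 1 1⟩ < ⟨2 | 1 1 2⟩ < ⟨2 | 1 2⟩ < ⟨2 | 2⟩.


Minimal non-faces — 12 found among 8 rays, 12 max cones:

  • {2,4}:  v_{2} + v_{4} = 0  ⇒ sig = ⟨2 | 0⟩
  • {1,3}:  v_{1} + v_{3} = v_{4}  ⇒ sig = ⟨2 | 1⟩
  • {2,6}:  v_{2} + v_{6} = v_{5}  ⇒ sig = ⟨2 | 1⟩
  • {3,6}:  v_{3} + v_{6} = v_{7}  ⇒ sig = ⟨2 | 1⟩
  • {4,5}:  v_{4} + v_{5} = v_{6}  ⇒ sig = ⟨2 | 1⟩
  • {7,8}:  v_{7} + v_{8} = v_{2}  ⇒ sig = ⟨2 | 1⟩
  • {3,5}:  v_{3} + v_{5} = v_{2} + v_{7}  ⇒ sig = ⟨2 | 1 1⟩
  • {4,6}:  v_{4} + v_{6} = v_{1} + v_{7}  ⇒ sig = ⟨2 | 1 1⟩
  • {6,8}:  v_{6} + v_{8} = v_{1} + 2·v_{2}  ⇒ sig = ⟨2 | 1 2⟩
  • {5,8}:  v_{5} + v_{8} = v_{1} + 3·v_{2}  ⇒ sig = ⟨2 | 1 3⟩
  • {1,2,7}:  v_{1} + v_{2} + v_{7} = v_{6}  ⇒ sig = ⟨3 | 1⟩
  • {1,5,7}:  v_{1} + v_{5} + v_{7} = 2·v_{6}  ⇒ sig = ⟨3 | 2⟩

Sorted signature multiset PRS(X):
    ⟨2 | 0⟩
    ⟨2 | 1⟩
    ⟨2 | 1⟩
    ⟨2 | 1⟩
    ⟨2 | 1⟩
    ⟨2 | 1⟩
    ⟨2 | 1 1⟩
    ⟨2 | 1 1⟩
    ⟨2 | 1 2⟩
    ⟨2 | 1 3⟩
    ⟨3 | 1⟩
    ⟨3 | 2⟩


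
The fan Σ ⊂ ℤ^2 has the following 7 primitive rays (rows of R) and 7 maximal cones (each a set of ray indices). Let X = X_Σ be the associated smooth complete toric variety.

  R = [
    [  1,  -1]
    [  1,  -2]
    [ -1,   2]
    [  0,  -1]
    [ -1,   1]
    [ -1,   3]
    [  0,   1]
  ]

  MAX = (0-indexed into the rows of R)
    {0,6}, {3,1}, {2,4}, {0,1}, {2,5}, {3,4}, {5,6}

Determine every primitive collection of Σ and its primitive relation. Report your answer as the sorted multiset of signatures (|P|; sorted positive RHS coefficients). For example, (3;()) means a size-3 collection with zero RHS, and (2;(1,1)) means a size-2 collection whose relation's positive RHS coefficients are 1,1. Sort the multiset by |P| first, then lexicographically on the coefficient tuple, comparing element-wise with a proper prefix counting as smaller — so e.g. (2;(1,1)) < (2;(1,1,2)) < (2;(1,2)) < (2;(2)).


14 minimal non-faces of Δ(Σ) (on 7 rays):

  {0,4}:  v_{0} + v_{4} = 0 ; sig = (2;())
  {1,2}:  v_{1} + v_{2} = 0 ; sig = (2;())
  {3,6}:  v_{3} + v_{6} = 0 ; sig = (2;())
  {0,2}:  v_{0} + v_{2} = v_{6} ; sig = (2;(1))
  {0,3}:  v_{0} + v_{3} = v_{1} ; sig = (2;(1))
  {1,4}:  v_{1} + v_{4} = v_{3} ; sig = (2;(1))
  {1,5}:  v_{1} + v_{5} = v_{6} ; sig = (2;(1))
  {1,6}:  v_{1} + v_{6} = v_{0} ; sig = (2;(1))
  {2,3}:  v_{2} + v_{3} = v_{4} ; sig = (2;(1))
  {2,6}:  v_{2} + v_{6} = v_{5} ; sig = (2;(1))
  {3,5}:  v_{3} + v_{5} = v_{2} ; sig = (2;(1))
  {4,6}:  v_{4} + v_{6} = v_{2} ; sig = (2;(1))
  {0,5}:  v_{0} + v_{5} = 2·v_{6} ; sig = (2;(2))
  {4,5}:  v_{4} + v_{5} = 2·v_{2} ; sig = (2;(2))

Sorted signature multiset PRS(X):
[(2;()), (2;()), (2;()), (2;(1)), (2;(1)), (2;(1)), (2;(1)), (2;(1)), (2;(1)), (2;(1)), (2;(1)), (2;(1)), (2;(2)), (2;(2))]


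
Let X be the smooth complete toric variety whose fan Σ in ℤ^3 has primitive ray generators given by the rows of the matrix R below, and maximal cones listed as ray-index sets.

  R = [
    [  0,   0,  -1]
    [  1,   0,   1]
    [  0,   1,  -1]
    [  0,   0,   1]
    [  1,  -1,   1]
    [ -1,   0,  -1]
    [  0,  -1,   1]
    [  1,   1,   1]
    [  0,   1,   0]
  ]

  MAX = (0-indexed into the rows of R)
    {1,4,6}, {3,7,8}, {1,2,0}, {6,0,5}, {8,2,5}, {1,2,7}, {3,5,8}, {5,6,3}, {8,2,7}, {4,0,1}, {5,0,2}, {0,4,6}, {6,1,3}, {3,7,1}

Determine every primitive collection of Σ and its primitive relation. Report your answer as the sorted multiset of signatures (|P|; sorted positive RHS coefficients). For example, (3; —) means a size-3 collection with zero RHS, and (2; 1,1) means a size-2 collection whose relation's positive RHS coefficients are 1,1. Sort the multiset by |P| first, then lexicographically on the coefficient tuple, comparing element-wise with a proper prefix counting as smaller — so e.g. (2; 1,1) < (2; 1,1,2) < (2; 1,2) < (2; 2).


Σ has 16 primitive collections:

  {0,3}:  v_{0} + v_{3} = 0  →  sig = (2; —)
  {1,5}:  v_{1} + v_{5} = 0  →  sig = (2; —)
  {2,6}:  v_{2} + v_{6} = 0  →  sig = (2; —)
  {0,8}:  v_{0} + v_{8} = v_{2}  →  sig = (2; 1)
  {1,8}:  v_{1} + v_{8} = v_{7}  →  sig = (2; 1)
  {2,3}:  v_{2} + v_{3} = v_{8}  →  sig = (2; 1)
  {4,8}:  v_{4} + v_{8} = v_{1}  →  sig = (2; 1)
  {5,7}:  v_{5} + v_{7} = v_{8}  →  sig = (2; 1)
  {6,8}:  v_{6} + v_{8} = v_{3}  →  sig = (2; 1)
  {0,7}:  v_{0} + v_{7} = v_{1} + v_{2}  →  sig = (2; 1,1)
  {2,4}:  v_{2} + v_{4} = v_{0} + v_{1}  →  sig = (2; 1,1)
  {3,4}:  v_{3} + v_{4} = v_{1} + v_{6}  →  sig = (2; 1,1)
  {4,5}:  v_{4} + v_{5} = v_{0} + v_{6}  →  sig = (2; 1,1)
  {6,7}:  v_{6} + v_{7} = v_{1} + v_{3}  →  sig = (2; 1,1)
  {4,7}:  v_{4} + v_{7} = 2·v_{1}  →  sig = (2; 2)
  {0,1,6}:  v_{0} + v_{1} + v_{6} = v_{4}  →  sig = (3; 1)

so the primitive-relation signature multiset is
[(2; —), (2; —), (2; —), (2; 1), (2; 1), (2; 1), (2; 1), (2; 1), (2; 1), (2; 1,1), (2; 1,1), (2; 1,1), (2; 1,1), (2; 1,1), (2; 2), (3; 1)]


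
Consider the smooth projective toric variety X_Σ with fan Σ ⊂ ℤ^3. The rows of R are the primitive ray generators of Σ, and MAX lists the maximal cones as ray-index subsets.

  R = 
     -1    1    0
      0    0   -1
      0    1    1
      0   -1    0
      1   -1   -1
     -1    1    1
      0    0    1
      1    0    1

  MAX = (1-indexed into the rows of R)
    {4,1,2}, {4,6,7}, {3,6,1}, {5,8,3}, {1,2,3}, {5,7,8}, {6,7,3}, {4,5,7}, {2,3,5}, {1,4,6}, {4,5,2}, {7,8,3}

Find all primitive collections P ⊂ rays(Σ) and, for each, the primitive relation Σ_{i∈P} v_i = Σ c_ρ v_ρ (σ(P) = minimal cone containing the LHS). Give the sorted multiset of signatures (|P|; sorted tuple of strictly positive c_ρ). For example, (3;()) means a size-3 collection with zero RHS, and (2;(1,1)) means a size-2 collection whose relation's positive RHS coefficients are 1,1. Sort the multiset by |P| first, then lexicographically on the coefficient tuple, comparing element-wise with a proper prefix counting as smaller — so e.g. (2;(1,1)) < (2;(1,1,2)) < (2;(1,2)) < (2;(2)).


|primitive collections| = 11. Relations:

  {2,7}:  v_{2} + v_{7} = 0  ⟹  sig = (2;())
  {5,6}:  v_{5} + v_{6} = 0  ⟹  sig = (2;())
  {1,5}:  v_{1} + v_{5} = v_{2}  ⟹  sig = (2;(1))
  {1,7}:  v_{1} + v_{7} = v_{6}  ⟹  sig = (2;(1))
  {1,8}:  v_{1} + v_{8} = v_{3}  ⟹  sig = (2;(1))
  {2,6}:  v_{2} + v_{6} = v_{1}  ⟹  sig = (2;(1))
  {3,4}:  v_{3} + v_{4} = v_{7}  ⟹  sig = (2;(1))
  {2,8}:  v_{2} + v_{8} = v_{3} + v_{5}  ⟹  sig = (2;(1,1))
  {6,8}:  v_{6} + v_{8} = v_{3} + v_{7}  ⟹  sig = (2;(1,1))
  {4,8}:  v_{4} + v_{8} = v_{5} + 2·v_{7}  ⟹  sig = (2;(1,2))
  {3,5,7}:  v_{3} + v_{5} + v_{7} = v_{8}  ⟹  sig = (3;(1))

Signatures (|P|; sorted positive RHS coefficients), sorted:
[(2;()), (2;()), (2;(1)), (2;(1)), (2;(1)), (2;(1)), (2;(1)), (2;(1,1)), (2;(1,1)), (2;(1,2)), (3;(1))]


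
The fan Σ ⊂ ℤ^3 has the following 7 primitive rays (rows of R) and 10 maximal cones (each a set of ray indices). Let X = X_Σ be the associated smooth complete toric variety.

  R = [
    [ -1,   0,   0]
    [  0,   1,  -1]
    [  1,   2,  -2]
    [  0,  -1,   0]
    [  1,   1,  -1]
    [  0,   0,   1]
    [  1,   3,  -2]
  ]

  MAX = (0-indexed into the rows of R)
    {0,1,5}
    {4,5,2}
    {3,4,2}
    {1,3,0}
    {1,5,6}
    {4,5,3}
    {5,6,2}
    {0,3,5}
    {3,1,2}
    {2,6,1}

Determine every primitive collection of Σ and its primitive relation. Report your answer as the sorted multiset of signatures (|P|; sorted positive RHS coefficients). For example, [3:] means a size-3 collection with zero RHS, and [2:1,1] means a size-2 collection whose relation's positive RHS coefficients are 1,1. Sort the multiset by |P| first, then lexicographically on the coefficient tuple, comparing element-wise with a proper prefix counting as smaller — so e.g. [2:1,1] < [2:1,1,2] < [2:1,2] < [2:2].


Σ has 9 primitive collections:

  P = {0,4}:  v_{0} + v_{4} = v_{1}  →  sig = [2:1]
  P = {1,4}:  v_{1} + v_{4} = v_{2}  →  sig = [2:1]
  P = {3,6}:  v_{3} + v_{6} = v_{2}  →  sig = [2:1]
  P = {4,6}:  v_{4} + v_{6} = 2·v_{2} + v_{5}  →  sig = [2:1,2]
  P = {0,6}:  v_{0} + v_{6} = 3·v_{1} + v_{5}  →  sig = [2:1,3]
  P = {0,2}:  v_{0} + v_{2} = 2·v_{1}  →  sig = [2:2]
  P = {1,3,5}:  v_{1} + v_{3} + v_{5} = 0  →  sig = [3:]
  P = {1,2,5}:  v_{1} + v_{2} + v_{5} = v_{6}  →  sig = [3:1]
  P = {2,3,5}:  v_{2} + v_{3} + v_{5} = v_{4}  →  sig = [3:1]

Sorted signature multiset PRS(X):
    |P|=2: 6 collections, coeffs (1), (1), (1), (1,2), (1,3), (2)
    |P|=3: 3 collections, coeffs (), (1), (1)


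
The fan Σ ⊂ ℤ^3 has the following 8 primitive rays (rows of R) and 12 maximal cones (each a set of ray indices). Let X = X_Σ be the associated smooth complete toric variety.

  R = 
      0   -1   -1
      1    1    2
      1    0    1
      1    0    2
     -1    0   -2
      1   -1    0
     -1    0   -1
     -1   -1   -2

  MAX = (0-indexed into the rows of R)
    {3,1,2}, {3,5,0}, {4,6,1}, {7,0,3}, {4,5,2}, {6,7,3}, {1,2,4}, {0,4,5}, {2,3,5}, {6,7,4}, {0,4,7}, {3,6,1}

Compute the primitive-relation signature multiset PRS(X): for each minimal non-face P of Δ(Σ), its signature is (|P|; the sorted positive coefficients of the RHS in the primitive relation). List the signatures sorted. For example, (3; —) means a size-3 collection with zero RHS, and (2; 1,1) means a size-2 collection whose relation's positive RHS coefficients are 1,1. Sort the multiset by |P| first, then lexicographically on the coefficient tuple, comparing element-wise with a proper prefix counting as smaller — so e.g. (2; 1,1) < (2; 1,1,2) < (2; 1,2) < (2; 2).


Minimal non-faces — 10 found among 8 rays, 12 max cones:

  P = {1,7}:  v_{1} + v_{7} = 0  ⟹  sig = (2; —)
  P = {2,6}:  v_{2} + v_{6} = 0  ⟹  sig = (2; —)
  P = {3,4}:  v_{3} + v_{4} = 0  ⟹  sig = (2; —)
  P = {0,1}:  v_{0} + v_{1} = v_{2}  ⟹  sig = (2; 1)
  P = {0,2}:  v_{0} + v_{2} = v_{5}  ⟹  sig = (2; 1)
  P = {0,6}:  v_{0} + v_{6} = v_{7}  ⟹  sig = (2; 1)
  P = {2,7}:  v_{2} + v_{7} = v_{0}  ⟹  sig = (2; 1)
  P = {5,6}:  v_{5} + v_{6} = v_{0}  ⟹  sig = (2; 1)
  P = {1,5}:  v_{1} + v_{5} = 2·v_{2}  ⟹  sig = (2; 2)
  P = {5,7}:  v_{5} + v_{7} = 2·v_{0}  ⟹  sig = (2; 2)

Sorted signature multiset PRS(X):
{ (2; —) ×3,  (2; 1) ×5,  (2; 2) ×2 }


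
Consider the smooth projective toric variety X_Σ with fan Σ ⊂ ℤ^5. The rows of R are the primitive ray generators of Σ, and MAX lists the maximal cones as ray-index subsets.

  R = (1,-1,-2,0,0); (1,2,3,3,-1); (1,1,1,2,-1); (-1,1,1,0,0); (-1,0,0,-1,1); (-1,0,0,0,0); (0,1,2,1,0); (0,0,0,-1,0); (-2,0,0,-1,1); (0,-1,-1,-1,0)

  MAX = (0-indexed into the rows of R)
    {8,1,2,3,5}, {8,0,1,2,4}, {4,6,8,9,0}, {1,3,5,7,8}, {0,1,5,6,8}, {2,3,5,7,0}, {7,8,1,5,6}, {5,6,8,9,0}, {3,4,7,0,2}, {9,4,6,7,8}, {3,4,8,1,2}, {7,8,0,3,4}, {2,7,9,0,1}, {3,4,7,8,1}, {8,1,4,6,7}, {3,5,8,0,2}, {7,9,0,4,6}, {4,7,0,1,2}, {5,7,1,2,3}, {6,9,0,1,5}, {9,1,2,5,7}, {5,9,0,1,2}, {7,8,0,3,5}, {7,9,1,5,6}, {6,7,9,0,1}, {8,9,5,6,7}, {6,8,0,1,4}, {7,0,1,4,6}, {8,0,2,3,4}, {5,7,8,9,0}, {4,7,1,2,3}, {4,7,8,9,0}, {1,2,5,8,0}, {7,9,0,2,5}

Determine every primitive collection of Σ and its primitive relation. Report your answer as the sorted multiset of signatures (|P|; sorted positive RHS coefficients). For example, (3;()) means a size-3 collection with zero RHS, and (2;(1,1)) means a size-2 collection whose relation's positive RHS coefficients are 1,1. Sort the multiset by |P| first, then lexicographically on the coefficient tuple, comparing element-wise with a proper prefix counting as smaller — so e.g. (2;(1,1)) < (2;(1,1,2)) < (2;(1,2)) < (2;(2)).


Σ has 14 primitive collections:

  P = {2,6}:  v_{2} + v_{6} = v_{1}  ⇒ sig = (2;(1))
  P = {4,5}:  v_{4} + v_{5} = v_{8}  ⇒ sig = (2;(1))
  P = {3,9}:  v_{3} + v_{9} = v_{5} + v_{7}  ⇒ sig = (2;(1,1))
  P = {3,6}:  v_{3} + v_{6} = v_{1} + v_{7} + v_{8}  ⇒ sig = (2;(1,1,1))
  P = {2,4,9}:  v_{2} + v_{4} + v_{9} = 0  ⇒ sig = (3;())
  P = {1,4,9}:  v_{1} + v_{4} + v_{9} = v_{6}  ⇒ sig = (3;(1))
  P = {2,7,8}:  v_{2} + v_{7} + v_{8} = v_{3}  ⇒ sig = (3;(1))
  P = {2,8,9}:  v_{2} + v_{8} + v_{9} = v_{5}  ⇒ sig = (3;(1))
  P = {1,8,9}:  v_{1} + v_{8} + v_{9} = v_{5} + v_{6}  ⇒ sig = (3;(1,1))
  P = {0,1,3}:  v_{0} + v_{1} + v_{3} = 2·v_{2} + v_{4}  ⇒ sig = (3;(1,2))
  P = {0,5,6,7}:  v_{0} + v_{5} + v_{6} + v_{7} = 0  ⇒ sig = (4;())
  P = {0,1,5,7}:  v_{0} + v_{1} + v_{5} + v_{7} = v_{2}  ⇒ sig = (4;(1))
  P = {0,6,7,8}:  v_{0} + v_{6} + v_{7} + v_{8} = v_{4}  ⇒ sig = (4;(1))
  P = {0,1,7,8}:  v_{0} + v_{1} + v_{7} + v_{8} = v_{2} + v_{4}  ⇒ sig = (4;(1,1))

Hence PRS(X_Σ) =
    (2;(1))
    (2;(1))
    (2;(1,1))
    (2;(1,1,1))
    (3;())
    (3;(1))
    (3;(1))
    (3;(1))
    (3;(1,1))
    (3;(1,2))
    (4;())
    (4;(1))
    (4;(1))
    (4;(1,1))
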